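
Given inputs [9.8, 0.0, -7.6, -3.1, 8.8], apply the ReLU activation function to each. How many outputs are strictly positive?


ReLU(x) = max(0, x) for each element:
ReLU(9.8) = 9.8
ReLU(0.0) = 0
ReLU(-7.6) = 0
ReLU(-3.1) = 0
ReLU(8.8) = 8.8
Active neurons (>0): 2

2


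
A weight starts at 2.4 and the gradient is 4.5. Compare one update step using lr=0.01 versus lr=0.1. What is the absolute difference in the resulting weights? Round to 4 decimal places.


With lr=0.01: w_new = 2.4 - 0.01 * 4.5 = 2.355
With lr=0.1: w_new = 2.4 - 0.1 * 4.5 = 1.95
Absolute difference = |2.355 - 1.95|
= 0.4050

0.4050


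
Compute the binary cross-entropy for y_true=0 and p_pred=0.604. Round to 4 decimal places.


For y=0: Loss = -log(1-p)
= -log(1 - 0.604)
= -log(0.396)
= -(-0.9263)
= 0.9263

0.9263


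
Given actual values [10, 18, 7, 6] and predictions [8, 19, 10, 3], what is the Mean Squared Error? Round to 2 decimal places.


Differences: [2, -1, -3, 3]
Squared errors: [4, 1, 9, 9]
Sum of squared errors = 23
MSE = 23 / 4 = 5.75

5.75


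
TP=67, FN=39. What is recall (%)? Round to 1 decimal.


Recall = TP / (TP + FN) * 100
= 67 / (67 + 39)
= 67 / 106
= 0.6321
= 63.2%

63.2


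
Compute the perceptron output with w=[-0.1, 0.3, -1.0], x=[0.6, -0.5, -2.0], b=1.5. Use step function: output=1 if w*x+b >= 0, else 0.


z = w . x + b
= -0.1*0.6 + 0.3*-0.5 + -1.0*-2.0 + 1.5
= -0.06 + -0.15 + 2.0 + 1.5
= 1.79 + 1.5
= 3.29
Since z = 3.29 >= 0, output = 1

1


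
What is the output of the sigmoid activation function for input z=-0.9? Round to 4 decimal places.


sigmoid(z) = 1 / (1 + exp(-z))
exp(-(-0.9)) = exp(0.9) = 2.4596
1 + 2.4596 = 3.4596
1 / 3.4596 = 0.2891

0.2891


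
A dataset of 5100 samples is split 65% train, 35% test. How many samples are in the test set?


Train samples = 5100 * 65% = 3315
Test samples = 5100 - 3315
= 1785

1785


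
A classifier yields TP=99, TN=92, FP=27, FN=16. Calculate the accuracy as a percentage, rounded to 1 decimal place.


Accuracy = (TP + TN) / (TP + TN + FP + FN) * 100
= (99 + 92) / (99 + 92 + 27 + 16)
= 191 / 234
= 0.8162
= 81.6%

81.6


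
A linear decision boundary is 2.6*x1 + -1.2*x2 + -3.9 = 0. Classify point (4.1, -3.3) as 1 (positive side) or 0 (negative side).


Compute 2.6 * 4.1 + -1.2 * -3.3 + -3.9
= 10.66 + 3.96 + -3.9
= 10.72
Since 10.72 >= 0, the point is on the positive side.

1


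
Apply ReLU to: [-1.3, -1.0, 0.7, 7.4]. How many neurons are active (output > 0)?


ReLU(x) = max(0, x) for each element:
ReLU(-1.3) = 0
ReLU(-1.0) = 0
ReLU(0.7) = 0.7
ReLU(7.4) = 7.4
Active neurons (>0): 2

2


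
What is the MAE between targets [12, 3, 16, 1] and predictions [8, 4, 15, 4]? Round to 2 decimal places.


Absolute errors: [4, 1, 1, 3]
Sum of absolute errors = 9
MAE = 9 / 4 = 2.25

2.25


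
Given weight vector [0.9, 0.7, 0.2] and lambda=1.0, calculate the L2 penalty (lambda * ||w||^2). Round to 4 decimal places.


Squaring each weight:
0.9^2 = 0.81
0.7^2 = 0.49
0.2^2 = 0.04
Sum of squares = 1.34
Penalty = 1.0 * 1.34 = 1.3400

1.3400


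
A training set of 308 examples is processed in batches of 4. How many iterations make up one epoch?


Iterations per epoch = dataset_size / batch_size
= 308 / 4
= 77

77


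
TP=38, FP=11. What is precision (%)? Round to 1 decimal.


Precision = TP / (TP + FP) * 100
= 38 / (38 + 11)
= 38 / 49
= 0.7755
= 77.6%

77.6


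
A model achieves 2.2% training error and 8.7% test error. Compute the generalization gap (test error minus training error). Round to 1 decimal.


Generalization gap = test_error - train_error
= 8.7 - 2.2
= 6.5%
A moderate gap.

6.5


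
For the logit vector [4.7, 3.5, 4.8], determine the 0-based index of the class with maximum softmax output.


Softmax is a monotonic transformation, so it preserves the argmax.
We need to find the index of the maximum logit.
Index 0: 4.7
Index 1: 3.5
Index 2: 4.8
Maximum logit = 4.8 at index 2

2


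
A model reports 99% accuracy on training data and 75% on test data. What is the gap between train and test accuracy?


Gap = train_accuracy - test_accuracy
= 99 - 75
= 24%
This large gap strongly indicates overfitting.

24


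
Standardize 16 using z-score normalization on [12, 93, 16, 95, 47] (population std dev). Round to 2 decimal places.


Mean = (12 + 93 + 16 + 95 + 47) / 5 = 52.6
Variance = sum((x_i - mean)^2) / n = 1289.84
Std = sqrt(1289.84) = 35.9143
Z = (x - mean) / std
= (16 - 52.6) / 35.9143
= -36.6 / 35.9143
= -1.02

-1.02


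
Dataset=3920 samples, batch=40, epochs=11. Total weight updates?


Iterations per epoch = 3920 / 40 = 98
Total updates = iterations_per_epoch * epochs
= 98 * 11
= 1078

1078


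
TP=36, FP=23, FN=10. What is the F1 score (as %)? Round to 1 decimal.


Precision = TP / (TP + FP) = 36 / 59 = 0.6102
Recall = TP / (TP + FN) = 36 / 46 = 0.7826
F1 = 2 * P * R / (P + R)
= 2 * 0.6102 * 0.7826 / (0.6102 + 0.7826)
= 0.955 / 1.3928
= 0.6857
As percentage: 68.6%

68.6


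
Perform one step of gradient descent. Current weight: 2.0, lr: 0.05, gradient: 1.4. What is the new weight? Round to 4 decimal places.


w_new = w_old - lr * gradient
= 2.0 - 0.05 * 1.4
= 2.0 - (0.07)
= 1.9300

1.9300


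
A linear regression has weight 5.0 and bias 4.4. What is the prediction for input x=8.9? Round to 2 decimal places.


y = 5.0 * 8.9 + (4.4)
= 44.5 + (4.4)
= 48.90

48.90


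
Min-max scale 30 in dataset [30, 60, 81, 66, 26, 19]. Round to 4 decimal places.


Min = 19, Max = 81
Range = 81 - 19 = 62
Scaled = (x - min) / (max - min)
= (30 - 19) / 62
= 11 / 62
= 0.1774

0.1774


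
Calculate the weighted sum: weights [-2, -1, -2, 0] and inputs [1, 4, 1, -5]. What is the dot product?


Element-wise products:
-2 * 1 = -2
-1 * 4 = -4
-2 * 1 = -2
0 * -5 = 0
Sum = -2 + -4 + -2 + 0
= -8

-8


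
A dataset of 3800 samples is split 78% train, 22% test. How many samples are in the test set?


Train samples = 3800 * 78% = 2964
Test samples = 3800 - 2964
= 836

836


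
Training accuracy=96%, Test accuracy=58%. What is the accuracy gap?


Gap = train_accuracy - test_accuracy
= 96 - 58
= 38%
This large gap strongly indicates overfitting.

38


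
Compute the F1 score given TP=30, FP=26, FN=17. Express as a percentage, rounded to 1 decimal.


Precision = TP / (TP + FP) = 30 / 56 = 0.5357
Recall = TP / (TP + FN) = 30 / 47 = 0.6383
F1 = 2 * P * R / (P + R)
= 2 * 0.5357 * 0.6383 / (0.5357 + 0.6383)
= 0.6839 / 1.174
= 0.5825
As percentage: 58.3%

58.3


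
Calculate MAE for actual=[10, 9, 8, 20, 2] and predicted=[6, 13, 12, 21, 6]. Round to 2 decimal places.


Absolute errors: [4, 4, 4, 1, 4]
Sum of absolute errors = 17
MAE = 17 / 5 = 3.40

3.40


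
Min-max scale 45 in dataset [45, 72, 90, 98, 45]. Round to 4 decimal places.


Min = 45, Max = 98
Range = 98 - 45 = 53
Scaled = (x - min) / (max - min)
= (45 - 45) / 53
= 0 / 53
= 0.0000

0.0000


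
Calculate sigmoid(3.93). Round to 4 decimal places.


sigmoid(z) = 1 / (1 + exp(-z))
exp(-(3.93)) = exp(-3.93) = 0.0196
1 + 0.0196 = 1.0196
1 / 1.0196 = 0.9807

0.9807


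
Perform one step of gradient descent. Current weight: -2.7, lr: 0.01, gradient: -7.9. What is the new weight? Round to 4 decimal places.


w_new = w_old - lr * gradient
= -2.7 - 0.01 * -7.9
= -2.7 - (-0.079)
= -2.6210

-2.6210


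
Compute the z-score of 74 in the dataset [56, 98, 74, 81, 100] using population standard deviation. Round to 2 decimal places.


Mean = (56 + 98 + 74 + 81 + 100) / 5 = 81.8
Variance = sum((x_i - mean)^2) / n = 264.16
Std = sqrt(264.16) = 16.253
Z = (x - mean) / std
= (74 - 81.8) / 16.253
= -7.8 / 16.253
= -0.48

-0.48


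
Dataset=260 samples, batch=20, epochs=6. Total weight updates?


Iterations per epoch = 260 / 20 = 13
Total updates = iterations_per_epoch * epochs
= 13 * 6
= 78

78


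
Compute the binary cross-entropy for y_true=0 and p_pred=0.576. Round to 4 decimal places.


For y=0: Loss = -log(1-p)
= -log(1 - 0.576)
= -log(0.424)
= -(-0.858)
= 0.8580

0.8580


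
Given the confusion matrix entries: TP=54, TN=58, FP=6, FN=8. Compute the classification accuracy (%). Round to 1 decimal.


Accuracy = (TP + TN) / (TP + TN + FP + FN) * 100
= (54 + 58) / (54 + 58 + 6 + 8)
= 112 / 126
= 0.8889
= 88.9%

88.9


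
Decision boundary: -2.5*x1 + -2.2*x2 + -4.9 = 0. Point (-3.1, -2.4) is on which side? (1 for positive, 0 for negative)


Compute -2.5 * -3.1 + -2.2 * -2.4 + -4.9
= 7.75 + 5.28 + -4.9
= 8.13
Since 8.13 >= 0, the point is on the positive side.

1


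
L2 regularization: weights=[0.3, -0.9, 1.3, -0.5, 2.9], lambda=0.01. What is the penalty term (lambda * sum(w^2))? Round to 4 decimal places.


Squaring each weight:
0.3^2 = 0.09
(-0.9)^2 = 0.81
1.3^2 = 1.69
(-0.5)^2 = 0.25
2.9^2 = 8.41
Sum of squares = 11.25
Penalty = 0.01 * 11.25 = 0.1125

0.1125


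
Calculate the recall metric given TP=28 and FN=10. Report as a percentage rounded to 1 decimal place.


Recall = TP / (TP + FN) * 100
= 28 / (28 + 10)
= 28 / 38
= 0.7368
= 73.7%

73.7


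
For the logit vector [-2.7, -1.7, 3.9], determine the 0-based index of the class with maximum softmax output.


Softmax is a monotonic transformation, so it preserves the argmax.
We need to find the index of the maximum logit.
Index 0: -2.7
Index 1: -1.7
Index 2: 3.9
Maximum logit = 3.9 at index 2

2


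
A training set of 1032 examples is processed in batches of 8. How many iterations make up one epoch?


Iterations per epoch = dataset_size / batch_size
= 1032 / 8
= 129

129


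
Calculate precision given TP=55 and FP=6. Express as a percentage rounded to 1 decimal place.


Precision = TP / (TP + FP) * 100
= 55 / (55 + 6)
= 55 / 61
= 0.9016
= 90.2%

90.2


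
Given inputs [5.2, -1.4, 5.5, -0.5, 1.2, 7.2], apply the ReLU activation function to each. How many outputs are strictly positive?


ReLU(x) = max(0, x) for each element:
ReLU(5.2) = 5.2
ReLU(-1.4) = 0
ReLU(5.5) = 5.5
ReLU(-0.5) = 0
ReLU(1.2) = 1.2
ReLU(7.2) = 7.2
Active neurons (>0): 4

4


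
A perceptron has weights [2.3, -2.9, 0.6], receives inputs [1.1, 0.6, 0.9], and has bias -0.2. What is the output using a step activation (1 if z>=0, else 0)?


z = w . x + b
= 2.3*1.1 + -2.9*0.6 + 0.6*0.9 + -0.2
= 2.53 + -1.74 + 0.54 + -0.2
= 1.33 + -0.2
= 1.13
Since z = 1.13 >= 0, output = 1

1


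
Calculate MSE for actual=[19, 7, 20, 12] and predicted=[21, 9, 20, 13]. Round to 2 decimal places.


Differences: [-2, -2, 0, -1]
Squared errors: [4, 4, 0, 1]
Sum of squared errors = 9
MSE = 9 / 4 = 2.25

2.25


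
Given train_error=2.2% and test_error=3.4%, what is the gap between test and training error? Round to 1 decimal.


Generalization gap = test_error - train_error
= 3.4 - 2.2
= 1.2%
A small gap suggests good generalization.

1.2


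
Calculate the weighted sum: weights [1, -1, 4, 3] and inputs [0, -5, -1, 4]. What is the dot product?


Element-wise products:
1 * 0 = 0
-1 * -5 = 5
4 * -1 = -4
3 * 4 = 12
Sum = 0 + 5 + -4 + 12
= 13

13


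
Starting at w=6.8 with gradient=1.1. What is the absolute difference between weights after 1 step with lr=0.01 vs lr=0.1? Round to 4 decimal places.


With lr=0.01: w_new = 6.8 - 0.01 * 1.1 = 6.789
With lr=0.1: w_new = 6.8 - 0.1 * 1.1 = 6.69
Absolute difference = |6.789 - 6.69|
= 0.0990

0.0990


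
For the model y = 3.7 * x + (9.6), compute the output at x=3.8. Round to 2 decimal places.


y = 3.7 * 3.8 + (9.6)
= 14.06 + (9.6)
= 23.66

23.66


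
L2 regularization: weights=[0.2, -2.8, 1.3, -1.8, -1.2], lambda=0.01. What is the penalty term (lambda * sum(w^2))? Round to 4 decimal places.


Squaring each weight:
0.2^2 = 0.04
(-2.8)^2 = 7.84
1.3^2 = 1.69
(-1.8)^2 = 3.24
(-1.2)^2 = 1.44
Sum of squares = 14.25
Penalty = 0.01 * 14.25 = 0.1425

0.1425


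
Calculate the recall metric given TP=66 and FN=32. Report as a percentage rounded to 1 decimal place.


Recall = TP / (TP + FN) * 100
= 66 / (66 + 32)
= 66 / 98
= 0.6735
= 67.3%

67.3


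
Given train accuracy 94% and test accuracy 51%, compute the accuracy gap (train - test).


Gap = train_accuracy - test_accuracy
= 94 - 51
= 43%
This large gap strongly indicates overfitting.

43


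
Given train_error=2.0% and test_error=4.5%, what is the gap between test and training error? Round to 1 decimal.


Generalization gap = test_error - train_error
= 4.5 - 2.0
= 2.5%
A moderate gap.

2.5


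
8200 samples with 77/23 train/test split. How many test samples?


Train samples = 8200 * 77% = 6314
Test samples = 8200 - 6314
= 1886

1886


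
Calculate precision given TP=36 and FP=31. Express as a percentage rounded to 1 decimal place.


Precision = TP / (TP + FP) * 100
= 36 / (36 + 31)
= 36 / 67
= 0.5373
= 53.7%

53.7


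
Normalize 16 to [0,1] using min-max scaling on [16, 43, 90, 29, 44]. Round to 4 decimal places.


Min = 16, Max = 90
Range = 90 - 16 = 74
Scaled = (x - min) / (max - min)
= (16 - 16) / 74
= 0 / 74
= 0.0000

0.0000


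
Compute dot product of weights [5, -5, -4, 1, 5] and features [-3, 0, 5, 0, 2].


Element-wise products:
5 * -3 = -15
-5 * 0 = 0
-4 * 5 = -20
1 * 0 = 0
5 * 2 = 10
Sum = -15 + 0 + -20 + 0 + 10
= -25

-25


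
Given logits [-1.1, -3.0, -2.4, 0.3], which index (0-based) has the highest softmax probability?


Softmax is a monotonic transformation, so it preserves the argmax.
We need to find the index of the maximum logit.
Index 0: -1.1
Index 1: -3.0
Index 2: -2.4
Index 3: 0.3
Maximum logit = 0.3 at index 3

3


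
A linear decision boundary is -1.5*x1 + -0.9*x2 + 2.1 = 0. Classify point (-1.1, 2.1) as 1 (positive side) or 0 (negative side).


Compute -1.5 * -1.1 + -0.9 * 2.1 + 2.1
= 1.65 + -1.89 + 2.1
= 1.86
Since 1.86 >= 0, the point is on the positive side.

1


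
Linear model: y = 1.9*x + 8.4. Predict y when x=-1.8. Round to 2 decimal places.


y = 1.9 * -1.8 + (8.4)
= -3.42 + (8.4)
= 4.98

4.98


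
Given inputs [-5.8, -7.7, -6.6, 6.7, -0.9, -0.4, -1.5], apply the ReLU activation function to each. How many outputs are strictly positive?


ReLU(x) = max(0, x) for each element:
ReLU(-5.8) = 0
ReLU(-7.7) = 0
ReLU(-6.6) = 0
ReLU(6.7) = 6.7
ReLU(-0.9) = 0
ReLU(-0.4) = 0
ReLU(-1.5) = 0
Active neurons (>0): 1

1


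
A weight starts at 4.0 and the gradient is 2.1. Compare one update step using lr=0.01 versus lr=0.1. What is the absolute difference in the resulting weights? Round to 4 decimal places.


With lr=0.01: w_new = 4.0 - 0.01 * 2.1 = 3.979
With lr=0.1: w_new = 4.0 - 0.1 * 2.1 = 3.79
Absolute difference = |3.979 - 3.79|
= 0.1890

0.1890


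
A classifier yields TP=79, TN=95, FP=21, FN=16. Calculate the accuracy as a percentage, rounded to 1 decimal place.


Accuracy = (TP + TN) / (TP + TN + FP + FN) * 100
= (79 + 95) / (79 + 95 + 21 + 16)
= 174 / 211
= 0.8246
= 82.5%

82.5


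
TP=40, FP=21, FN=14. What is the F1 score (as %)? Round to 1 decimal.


Precision = TP / (TP + FP) = 40 / 61 = 0.6557
Recall = TP / (TP + FN) = 40 / 54 = 0.7407
F1 = 2 * P * R / (P + R)
= 2 * 0.6557 * 0.7407 / (0.6557 + 0.7407)
= 0.9715 / 1.3965
= 0.6957
As percentage: 69.6%

69.6


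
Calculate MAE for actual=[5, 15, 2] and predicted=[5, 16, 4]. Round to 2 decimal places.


Absolute errors: [0, 1, 2]
Sum of absolute errors = 3
MAE = 3 / 3 = 1.00

1.00


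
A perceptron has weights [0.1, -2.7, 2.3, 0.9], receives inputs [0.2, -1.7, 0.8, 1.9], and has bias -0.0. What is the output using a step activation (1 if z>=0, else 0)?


z = w . x + b
= 0.1*0.2 + -2.7*-1.7 + 2.3*0.8 + 0.9*1.9 + -0.0
= 0.02 + 4.59 + 1.84 + 1.71 + -0.0
= 8.16 + -0.0
= 8.16
Since z = 8.16 >= 0, output = 1

1


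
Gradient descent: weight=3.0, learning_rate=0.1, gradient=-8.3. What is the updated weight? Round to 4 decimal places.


w_new = w_old - lr * gradient
= 3.0 - 0.1 * -8.3
= 3.0 - (-0.83)
= 3.8300

3.8300


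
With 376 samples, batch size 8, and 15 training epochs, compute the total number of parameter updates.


Iterations per epoch = 376 / 8 = 47
Total updates = iterations_per_epoch * epochs
= 47 * 15
= 705

705


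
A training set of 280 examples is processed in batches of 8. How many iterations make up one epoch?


Iterations per epoch = dataset_size / batch_size
= 280 / 8
= 35

35


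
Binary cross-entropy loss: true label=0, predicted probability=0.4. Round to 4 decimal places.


For y=0: Loss = -log(1-p)
= -log(1 - 0.4)
= -log(0.6)
= -(-0.5108)
= 0.5108

0.5108


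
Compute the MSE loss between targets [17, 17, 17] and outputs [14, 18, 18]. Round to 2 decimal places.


Differences: [3, -1, -1]
Squared errors: [9, 1, 1]
Sum of squared errors = 11
MSE = 11 / 3 = 3.67

3.67


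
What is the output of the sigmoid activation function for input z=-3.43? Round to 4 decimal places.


sigmoid(z) = 1 / (1 + exp(-z))
exp(-(-3.43)) = exp(3.43) = 30.8766
1 + 30.8766 = 31.8766
1 / 31.8766 = 0.0314

0.0314


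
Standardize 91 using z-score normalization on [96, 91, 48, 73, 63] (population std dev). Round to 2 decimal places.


Mean = (96 + 91 + 48 + 73 + 63) / 5 = 74.2
Variance = sum((x_i - mean)^2) / n = 314.16
Std = sqrt(314.16) = 17.7246
Z = (x - mean) / std
= (91 - 74.2) / 17.7246
= 16.8 / 17.7246
= 0.95

0.95


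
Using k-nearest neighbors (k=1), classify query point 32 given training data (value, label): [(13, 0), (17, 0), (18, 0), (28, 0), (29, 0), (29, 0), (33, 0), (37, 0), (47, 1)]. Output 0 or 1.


Distances from query 32:
Point 33 (class 0): distance = 1
K=1 nearest neighbors: classes = [0]
Votes for class 1: 0 / 1
Majority vote => class 0

0


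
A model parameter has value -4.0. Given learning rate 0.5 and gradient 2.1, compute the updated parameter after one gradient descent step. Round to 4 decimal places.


w_new = w_old - lr * gradient
= -4.0 - 0.5 * 2.1
= -4.0 - (1.05)
= -5.0500

-5.0500


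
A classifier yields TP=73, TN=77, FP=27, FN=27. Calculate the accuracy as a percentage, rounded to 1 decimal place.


Accuracy = (TP + TN) / (TP + TN + FP + FN) * 100
= (73 + 77) / (73 + 77 + 27 + 27)
= 150 / 204
= 0.7353
= 73.5%

73.5


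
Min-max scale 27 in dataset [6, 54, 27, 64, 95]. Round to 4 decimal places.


Min = 6, Max = 95
Range = 95 - 6 = 89
Scaled = (x - min) / (max - min)
= (27 - 6) / 89
= 21 / 89
= 0.2360

0.2360


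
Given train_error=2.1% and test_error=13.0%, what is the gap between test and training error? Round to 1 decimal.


Generalization gap = test_error - train_error
= 13.0 - 2.1
= 10.9%
A large gap suggests overfitting.

10.9


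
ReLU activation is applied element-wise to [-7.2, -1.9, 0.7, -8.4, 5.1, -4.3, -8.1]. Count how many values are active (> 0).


ReLU(x) = max(0, x) for each element:
ReLU(-7.2) = 0
ReLU(-1.9) = 0
ReLU(0.7) = 0.7
ReLU(-8.4) = 0
ReLU(5.1) = 5.1
ReLU(-4.3) = 0
ReLU(-8.1) = 0
Active neurons (>0): 2

2


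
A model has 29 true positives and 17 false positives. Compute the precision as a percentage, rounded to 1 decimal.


Precision = TP / (TP + FP) * 100
= 29 / (29 + 17)
= 29 / 46
= 0.6304
= 63.0%

63.0


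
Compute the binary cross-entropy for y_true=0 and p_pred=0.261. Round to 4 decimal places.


For y=0: Loss = -log(1-p)
= -log(1 - 0.261)
= -log(0.739)
= -(-0.3025)
= 0.3025

0.3025


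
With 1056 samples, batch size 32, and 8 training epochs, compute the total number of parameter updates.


Iterations per epoch = 1056 / 32 = 33
Total updates = iterations_per_epoch * epochs
= 33 * 8
= 264

264


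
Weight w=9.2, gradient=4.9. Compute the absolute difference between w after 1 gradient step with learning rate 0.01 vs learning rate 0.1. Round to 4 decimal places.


With lr=0.01: w_new = 9.2 - 0.01 * 4.9 = 9.151
With lr=0.1: w_new = 9.2 - 0.1 * 4.9 = 8.71
Absolute difference = |9.151 - 8.71|
= 0.4410

0.4410


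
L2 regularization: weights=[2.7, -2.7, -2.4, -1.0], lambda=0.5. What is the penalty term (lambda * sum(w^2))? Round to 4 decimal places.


Squaring each weight:
2.7^2 = 7.29
(-2.7)^2 = 7.29
(-2.4)^2 = 5.76
(-1.0)^2 = 1.0
Sum of squares = 21.34
Penalty = 0.5 * 21.34 = 10.6700

10.6700


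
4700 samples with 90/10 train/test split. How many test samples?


Train samples = 4700 * 90% = 4230
Test samples = 4700 - 4230
= 470

470


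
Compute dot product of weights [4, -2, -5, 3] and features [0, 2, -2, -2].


Element-wise products:
4 * 0 = 0
-2 * 2 = -4
-5 * -2 = 10
3 * -2 = -6
Sum = 0 + -4 + 10 + -6
= 0

0


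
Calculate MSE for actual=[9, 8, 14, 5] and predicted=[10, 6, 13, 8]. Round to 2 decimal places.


Differences: [-1, 2, 1, -3]
Squared errors: [1, 4, 1, 9]
Sum of squared errors = 15
MSE = 15 / 4 = 3.75

3.75


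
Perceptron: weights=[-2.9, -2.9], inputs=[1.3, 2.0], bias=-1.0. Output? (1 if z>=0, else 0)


z = w . x + b
= -2.9*1.3 + -2.9*2.0 + -1.0
= -3.77 + -5.8 + -1.0
= -9.57 + -1.0
= -10.57
Since z = -10.57 < 0, output = 0

0


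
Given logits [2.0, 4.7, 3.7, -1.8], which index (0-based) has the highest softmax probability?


Softmax is a monotonic transformation, so it preserves the argmax.
We need to find the index of the maximum logit.
Index 0: 2.0
Index 1: 4.7
Index 2: 3.7
Index 3: -1.8
Maximum logit = 4.7 at index 1

1


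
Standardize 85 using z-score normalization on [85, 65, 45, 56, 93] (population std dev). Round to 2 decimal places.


Mean = (85 + 65 + 45 + 56 + 93) / 5 = 68.8
Variance = sum((x_i - mean)^2) / n = 318.56
Std = sqrt(318.56) = 17.8482
Z = (x - mean) / std
= (85 - 68.8) / 17.8482
= 16.2 / 17.8482
= 0.91

0.91


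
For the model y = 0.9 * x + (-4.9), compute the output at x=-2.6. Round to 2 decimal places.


y = 0.9 * -2.6 + (-4.9)
= -2.34 + (-4.9)
= -7.24

-7.24


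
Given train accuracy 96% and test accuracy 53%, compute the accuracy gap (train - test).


Gap = train_accuracy - test_accuracy
= 96 - 53
= 43%
This large gap strongly indicates overfitting.

43


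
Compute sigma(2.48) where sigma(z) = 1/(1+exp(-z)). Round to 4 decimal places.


sigmoid(z) = 1 / (1 + exp(-z))
exp(-(2.48)) = exp(-2.48) = 0.0837
1 + 0.0837 = 1.0837
1 / 1.0837 = 0.9227

0.9227


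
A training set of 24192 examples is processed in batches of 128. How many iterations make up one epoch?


Iterations per epoch = dataset_size / batch_size
= 24192 / 128
= 189

189


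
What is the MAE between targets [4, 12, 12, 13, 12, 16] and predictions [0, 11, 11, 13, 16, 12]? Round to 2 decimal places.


Absolute errors: [4, 1, 1, 0, 4, 4]
Sum of absolute errors = 14
MAE = 14 / 6 = 2.33

2.33


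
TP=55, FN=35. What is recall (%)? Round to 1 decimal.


Recall = TP / (TP + FN) * 100
= 55 / (55 + 35)
= 55 / 90
= 0.6111
= 61.1%

61.1


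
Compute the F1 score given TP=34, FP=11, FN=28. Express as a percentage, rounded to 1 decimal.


Precision = TP / (TP + FP) = 34 / 45 = 0.7556
Recall = TP / (TP + FN) = 34 / 62 = 0.5484
F1 = 2 * P * R / (P + R)
= 2 * 0.7556 * 0.5484 / (0.7556 + 0.5484)
= 0.8287 / 1.3039
= 0.6355
As percentage: 63.6%

63.6


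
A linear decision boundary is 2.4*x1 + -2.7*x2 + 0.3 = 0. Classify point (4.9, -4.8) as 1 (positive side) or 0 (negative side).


Compute 2.4 * 4.9 + -2.7 * -4.8 + 0.3
= 11.76 + 12.96 + 0.3
= 25.02
Since 25.02 >= 0, the point is on the positive side.

1


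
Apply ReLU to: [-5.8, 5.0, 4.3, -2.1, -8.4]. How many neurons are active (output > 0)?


ReLU(x) = max(0, x) for each element:
ReLU(-5.8) = 0
ReLU(5.0) = 5.0
ReLU(4.3) = 4.3
ReLU(-2.1) = 0
ReLU(-8.4) = 0
Active neurons (>0): 2

2


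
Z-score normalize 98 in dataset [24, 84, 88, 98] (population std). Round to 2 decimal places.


Mean = (24 + 84 + 88 + 98) / 4 = 73.5
Variance = sum((x_i - mean)^2) / n = 842.75
Std = sqrt(842.75) = 29.0302
Z = (x - mean) / std
= (98 - 73.5) / 29.0302
= 24.5 / 29.0302
= 0.84

0.84


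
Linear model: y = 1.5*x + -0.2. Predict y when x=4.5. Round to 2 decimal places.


y = 1.5 * 4.5 + (-0.2)
= 6.75 + (-0.2)
= 6.55

6.55


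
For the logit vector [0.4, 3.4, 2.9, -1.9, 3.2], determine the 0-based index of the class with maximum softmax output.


Softmax is a monotonic transformation, so it preserves the argmax.
We need to find the index of the maximum logit.
Index 0: 0.4
Index 1: 3.4
Index 2: 2.9
Index 3: -1.9
Index 4: 3.2
Maximum logit = 3.4 at index 1

1


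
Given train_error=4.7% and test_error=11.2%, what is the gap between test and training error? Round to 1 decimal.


Generalization gap = test_error - train_error
= 11.2 - 4.7
= 6.5%
A moderate gap.

6.5


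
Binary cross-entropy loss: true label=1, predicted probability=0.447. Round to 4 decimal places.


For y=1: Loss = -log(p)
= -log(0.447)
= -(-0.8052)
= 0.8052

0.8052


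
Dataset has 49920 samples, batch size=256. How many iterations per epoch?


Iterations per epoch = dataset_size / batch_size
= 49920 / 256
= 195

195


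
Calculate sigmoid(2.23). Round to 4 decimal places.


sigmoid(z) = 1 / (1 + exp(-z))
exp(-(2.23)) = exp(-2.23) = 0.1075
1 + 0.1075 = 1.1075
1 / 1.1075 = 0.9029

0.9029


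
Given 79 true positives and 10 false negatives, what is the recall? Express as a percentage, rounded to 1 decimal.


Recall = TP / (TP + FN) * 100
= 79 / (79 + 10)
= 79 / 89
= 0.8876
= 88.8%

88.8


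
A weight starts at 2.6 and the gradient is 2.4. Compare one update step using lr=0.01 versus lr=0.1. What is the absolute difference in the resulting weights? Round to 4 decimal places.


With lr=0.01: w_new = 2.6 - 0.01 * 2.4 = 2.576
With lr=0.1: w_new = 2.6 - 0.1 * 2.4 = 2.36
Absolute difference = |2.576 - 2.36|
= 0.2160

0.2160


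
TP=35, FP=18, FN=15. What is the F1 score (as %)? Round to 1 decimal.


Precision = TP / (TP + FP) = 35 / 53 = 0.6604
Recall = TP / (TP + FN) = 35 / 50 = 0.7
F1 = 2 * P * R / (P + R)
= 2 * 0.6604 * 0.7 / (0.6604 + 0.7)
= 0.9245 / 1.3604
= 0.6796
As percentage: 68.0%

68.0


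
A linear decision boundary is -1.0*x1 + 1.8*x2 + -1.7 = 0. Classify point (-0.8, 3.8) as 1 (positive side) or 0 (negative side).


Compute -1.0 * -0.8 + 1.8 * 3.8 + -1.7
= 0.8 + 6.84 + -1.7
= 5.94
Since 5.94 >= 0, the point is on the positive side.

1


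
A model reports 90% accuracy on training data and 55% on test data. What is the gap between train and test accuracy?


Gap = train_accuracy - test_accuracy
= 90 - 55
= 35%
This large gap strongly indicates overfitting.

35


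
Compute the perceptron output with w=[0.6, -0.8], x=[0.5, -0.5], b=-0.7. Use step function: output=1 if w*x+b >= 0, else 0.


z = w . x + b
= 0.6*0.5 + -0.8*-0.5 + -0.7
= 0.3 + 0.4 + -0.7
= 0.7 + -0.7
= 0.0
Since z = 0.0 >= 0, output = 1

1


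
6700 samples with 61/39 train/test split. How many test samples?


Train samples = 6700 * 61% = 4087
Test samples = 6700 - 4087
= 2613

2613


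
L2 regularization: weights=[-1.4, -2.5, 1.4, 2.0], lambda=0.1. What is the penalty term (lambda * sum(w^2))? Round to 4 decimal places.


Squaring each weight:
(-1.4)^2 = 1.96
(-2.5)^2 = 6.25
1.4^2 = 1.96
2.0^2 = 4.0
Sum of squares = 14.17
Penalty = 0.1 * 14.17 = 1.4170

1.4170


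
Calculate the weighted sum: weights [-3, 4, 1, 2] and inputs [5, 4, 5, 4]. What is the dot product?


Element-wise products:
-3 * 5 = -15
4 * 4 = 16
1 * 5 = 5
2 * 4 = 8
Sum = -15 + 16 + 5 + 8
= 14

14


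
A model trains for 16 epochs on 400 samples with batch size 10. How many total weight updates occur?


Iterations per epoch = 400 / 10 = 40
Total updates = iterations_per_epoch * epochs
= 40 * 16
= 640

640


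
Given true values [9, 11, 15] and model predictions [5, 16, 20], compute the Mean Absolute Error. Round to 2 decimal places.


Absolute errors: [4, 5, 5]
Sum of absolute errors = 14
MAE = 14 / 3 = 4.67

4.67


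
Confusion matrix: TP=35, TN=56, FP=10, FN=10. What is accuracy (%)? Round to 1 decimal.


Accuracy = (TP + TN) / (TP + TN + FP + FN) * 100
= (35 + 56) / (35 + 56 + 10 + 10)
= 91 / 111
= 0.8198
= 82.0%

82.0


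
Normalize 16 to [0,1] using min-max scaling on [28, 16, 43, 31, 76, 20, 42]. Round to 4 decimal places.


Min = 16, Max = 76
Range = 76 - 16 = 60
Scaled = (x - min) / (max - min)
= (16 - 16) / 60
= 0 / 60
= 0.0000

0.0000


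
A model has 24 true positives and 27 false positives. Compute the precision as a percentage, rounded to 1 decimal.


Precision = TP / (TP + FP) * 100
= 24 / (24 + 27)
= 24 / 51
= 0.4706
= 47.1%

47.1


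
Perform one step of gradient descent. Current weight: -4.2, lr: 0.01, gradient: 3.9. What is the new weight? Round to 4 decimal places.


w_new = w_old - lr * gradient
= -4.2 - 0.01 * 3.9
= -4.2 - (0.039)
= -4.2390

-4.2390


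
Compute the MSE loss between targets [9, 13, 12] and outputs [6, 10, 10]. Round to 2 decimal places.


Differences: [3, 3, 2]
Squared errors: [9, 9, 4]
Sum of squared errors = 22
MSE = 22 / 3 = 7.33

7.33


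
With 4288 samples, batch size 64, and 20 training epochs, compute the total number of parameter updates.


Iterations per epoch = 4288 / 64 = 67
Total updates = iterations_per_epoch * epochs
= 67 * 20
= 1340

1340


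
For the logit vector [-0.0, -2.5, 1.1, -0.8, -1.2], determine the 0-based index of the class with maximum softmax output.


Softmax is a monotonic transformation, so it preserves the argmax.
We need to find the index of the maximum logit.
Index 0: -0.0
Index 1: -2.5
Index 2: 1.1
Index 3: -0.8
Index 4: -1.2
Maximum logit = 1.1 at index 2

2


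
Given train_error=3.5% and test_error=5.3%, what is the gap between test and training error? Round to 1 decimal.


Generalization gap = test_error - train_error
= 5.3 - 3.5
= 1.8%
A small gap suggests good generalization.

1.8


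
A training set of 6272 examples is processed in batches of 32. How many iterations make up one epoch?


Iterations per epoch = dataset_size / batch_size
= 6272 / 32
= 196

196


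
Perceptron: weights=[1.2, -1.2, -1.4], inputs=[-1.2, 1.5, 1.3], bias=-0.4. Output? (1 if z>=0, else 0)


z = w . x + b
= 1.2*-1.2 + -1.2*1.5 + -1.4*1.3 + -0.4
= -1.44 + -1.8 + -1.82 + -0.4
= -5.06 + -0.4
= -5.46
Since z = -5.46 < 0, output = 0

0


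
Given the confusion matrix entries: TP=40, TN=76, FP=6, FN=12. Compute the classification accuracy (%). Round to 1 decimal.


Accuracy = (TP + TN) / (TP + TN + FP + FN) * 100
= (40 + 76) / (40 + 76 + 6 + 12)
= 116 / 134
= 0.8657
= 86.6%

86.6


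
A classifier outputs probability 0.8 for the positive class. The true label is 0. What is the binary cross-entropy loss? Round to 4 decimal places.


For y=0: Loss = -log(1-p)
= -log(1 - 0.8)
= -log(0.2)
= -(-1.6094)
= 1.6094

1.6094


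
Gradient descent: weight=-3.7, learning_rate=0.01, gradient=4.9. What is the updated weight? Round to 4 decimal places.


w_new = w_old - lr * gradient
= -3.7 - 0.01 * 4.9
= -3.7 - (0.049)
= -3.7490

-3.7490


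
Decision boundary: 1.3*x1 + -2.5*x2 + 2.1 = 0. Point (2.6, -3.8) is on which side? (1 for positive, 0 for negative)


Compute 1.3 * 2.6 + -2.5 * -3.8 + 2.1
= 3.38 + 9.5 + 2.1
= 14.98
Since 14.98 >= 0, the point is on the positive side.

1


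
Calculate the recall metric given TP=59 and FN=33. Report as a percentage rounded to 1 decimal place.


Recall = TP / (TP + FN) * 100
= 59 / (59 + 33)
= 59 / 92
= 0.6413
= 64.1%

64.1


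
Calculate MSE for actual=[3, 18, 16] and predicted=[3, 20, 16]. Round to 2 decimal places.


Differences: [0, -2, 0]
Squared errors: [0, 4, 0]
Sum of squared errors = 4
MSE = 4 / 3 = 1.33

1.33


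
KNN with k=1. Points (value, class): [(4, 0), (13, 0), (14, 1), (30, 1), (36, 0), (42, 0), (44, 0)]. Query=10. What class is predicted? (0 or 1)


Distances from query 10:
Point 13 (class 0): distance = 3
K=1 nearest neighbors: classes = [0]
Votes for class 1: 0 / 1
Majority vote => class 0

0


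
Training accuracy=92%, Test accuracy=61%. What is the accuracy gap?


Gap = train_accuracy - test_accuracy
= 92 - 61
= 31%
This large gap strongly indicates overfitting.

31


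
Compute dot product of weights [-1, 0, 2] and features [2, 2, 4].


Element-wise products:
-1 * 2 = -2
0 * 2 = 0
2 * 4 = 8
Sum = -2 + 0 + 8
= 6

6


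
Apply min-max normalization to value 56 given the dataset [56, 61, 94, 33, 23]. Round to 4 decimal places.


Min = 23, Max = 94
Range = 94 - 23 = 71
Scaled = (x - min) / (max - min)
= (56 - 23) / 71
= 33 / 71
= 0.4648

0.4648


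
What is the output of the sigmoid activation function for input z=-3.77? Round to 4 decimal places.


sigmoid(z) = 1 / (1 + exp(-z))
exp(-(-3.77)) = exp(3.77) = 43.3801
1 + 43.3801 = 44.3801
1 / 44.3801 = 0.0225

0.0225


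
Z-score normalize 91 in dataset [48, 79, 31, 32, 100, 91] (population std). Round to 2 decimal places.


Mean = (48 + 79 + 31 + 32 + 100 + 91) / 6 = 63.5
Variance = sum((x_i - mean)^2) / n = 769.5833
Std = sqrt(769.5833) = 27.7414
Z = (x - mean) / std
= (91 - 63.5) / 27.7414
= 27.5 / 27.7414
= 0.99

0.99


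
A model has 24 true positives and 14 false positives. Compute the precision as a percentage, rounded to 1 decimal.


Precision = TP / (TP + FP) * 100
= 24 / (24 + 14)
= 24 / 38
= 0.6316
= 63.2%

63.2


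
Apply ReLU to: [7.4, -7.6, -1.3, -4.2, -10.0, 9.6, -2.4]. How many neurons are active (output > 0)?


ReLU(x) = max(0, x) for each element:
ReLU(7.4) = 7.4
ReLU(-7.6) = 0
ReLU(-1.3) = 0
ReLU(-4.2) = 0
ReLU(-10.0) = 0
ReLU(9.6) = 9.6
ReLU(-2.4) = 0
Active neurons (>0): 2

2


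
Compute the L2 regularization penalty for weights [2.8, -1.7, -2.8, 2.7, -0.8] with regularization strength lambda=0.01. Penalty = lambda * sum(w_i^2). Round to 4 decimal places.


Squaring each weight:
2.8^2 = 7.84
(-1.7)^2 = 2.89
(-2.8)^2 = 7.84
2.7^2 = 7.29
(-0.8)^2 = 0.64
Sum of squares = 26.5
Penalty = 0.01 * 26.5 = 0.2650

0.2650


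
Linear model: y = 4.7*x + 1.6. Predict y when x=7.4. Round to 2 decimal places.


y = 4.7 * 7.4 + (1.6)
= 34.78 + (1.6)
= 36.38

36.38


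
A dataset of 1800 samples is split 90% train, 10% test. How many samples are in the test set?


Train samples = 1800 * 90% = 1620
Test samples = 1800 - 1620
= 180

180


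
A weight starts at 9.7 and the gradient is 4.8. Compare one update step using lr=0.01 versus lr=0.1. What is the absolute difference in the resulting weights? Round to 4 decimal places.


With lr=0.01: w_new = 9.7 - 0.01 * 4.8 = 9.652
With lr=0.1: w_new = 9.7 - 0.1 * 4.8 = 9.22
Absolute difference = |9.652 - 9.22|
= 0.4320

0.4320


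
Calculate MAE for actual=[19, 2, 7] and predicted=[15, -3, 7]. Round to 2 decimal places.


Absolute errors: [4, 5, 0]
Sum of absolute errors = 9
MAE = 9 / 3 = 3.00

3.00


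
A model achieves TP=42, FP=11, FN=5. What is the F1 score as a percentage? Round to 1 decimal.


Precision = TP / (TP + FP) = 42 / 53 = 0.7925
Recall = TP / (TP + FN) = 42 / 47 = 0.8936
F1 = 2 * P * R / (P + R)
= 2 * 0.7925 * 0.8936 / (0.7925 + 0.8936)
= 1.4163 / 1.6861
= 0.84
As percentage: 84.0%

84.0


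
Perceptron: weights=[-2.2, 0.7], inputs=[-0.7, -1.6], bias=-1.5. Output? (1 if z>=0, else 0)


z = w . x + b
= -2.2*-0.7 + 0.7*-1.6 + -1.5
= 1.54 + -1.12 + -1.5
= 0.42 + -1.5
= -1.08
Since z = -1.08 < 0, output = 0

0


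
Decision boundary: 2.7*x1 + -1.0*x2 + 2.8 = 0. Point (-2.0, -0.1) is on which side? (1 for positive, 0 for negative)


Compute 2.7 * -2.0 + -1.0 * -0.1 + 2.8
= -5.4 + 0.1 + 2.8
= -2.5
Since -2.5 < 0, the point is on the negative side.

0


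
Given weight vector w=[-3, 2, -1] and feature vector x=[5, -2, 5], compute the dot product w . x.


Element-wise products:
-3 * 5 = -15
2 * -2 = -4
-1 * 5 = -5
Sum = -15 + -4 + -5
= -24

-24


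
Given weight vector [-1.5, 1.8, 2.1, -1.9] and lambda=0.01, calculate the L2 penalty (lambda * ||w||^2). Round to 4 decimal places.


Squaring each weight:
(-1.5)^2 = 2.25
1.8^2 = 3.24
2.1^2 = 4.41
(-1.9)^2 = 3.61
Sum of squares = 13.51
Penalty = 0.01 * 13.51 = 0.1351

0.1351


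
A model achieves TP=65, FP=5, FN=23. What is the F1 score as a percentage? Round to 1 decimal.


Precision = TP / (TP + FP) = 65 / 70 = 0.9286
Recall = TP / (TP + FN) = 65 / 88 = 0.7386
F1 = 2 * P * R / (P + R)
= 2 * 0.9286 * 0.7386 / (0.9286 + 0.7386)
= 1.3718 / 1.6672
= 0.8228
As percentage: 82.3%

82.3


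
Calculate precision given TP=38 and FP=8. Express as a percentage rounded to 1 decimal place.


Precision = TP / (TP + FP) * 100
= 38 / (38 + 8)
= 38 / 46
= 0.8261
= 82.6%

82.6


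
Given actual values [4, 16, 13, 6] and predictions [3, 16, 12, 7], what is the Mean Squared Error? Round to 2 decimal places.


Differences: [1, 0, 1, -1]
Squared errors: [1, 0, 1, 1]
Sum of squared errors = 3
MSE = 3 / 4 = 0.75

0.75


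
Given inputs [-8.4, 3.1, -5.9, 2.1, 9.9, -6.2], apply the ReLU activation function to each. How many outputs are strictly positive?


ReLU(x) = max(0, x) for each element:
ReLU(-8.4) = 0
ReLU(3.1) = 3.1
ReLU(-5.9) = 0
ReLU(2.1) = 2.1
ReLU(9.9) = 9.9
ReLU(-6.2) = 0
Active neurons (>0): 3

3


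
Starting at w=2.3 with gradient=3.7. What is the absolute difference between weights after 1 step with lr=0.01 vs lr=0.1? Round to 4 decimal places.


With lr=0.01: w_new = 2.3 - 0.01 * 3.7 = 2.263
With lr=0.1: w_new = 2.3 - 0.1 * 3.7 = 1.93
Absolute difference = |2.263 - 1.93|
= 0.3330

0.3330


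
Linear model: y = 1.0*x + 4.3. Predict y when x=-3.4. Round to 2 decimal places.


y = 1.0 * -3.4 + (4.3)
= -3.4 + (4.3)
= 0.90

0.90


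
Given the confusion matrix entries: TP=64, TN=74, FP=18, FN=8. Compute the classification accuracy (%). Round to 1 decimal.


Accuracy = (TP + TN) / (TP + TN + FP + FN) * 100
= (64 + 74) / (64 + 74 + 18 + 8)
= 138 / 164
= 0.8415
= 84.1%

84.1


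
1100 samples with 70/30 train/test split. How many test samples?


Train samples = 1100 * 70% = 770
Test samples = 1100 - 770
= 330

330


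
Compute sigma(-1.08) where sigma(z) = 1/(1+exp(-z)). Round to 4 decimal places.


sigmoid(z) = 1 / (1 + exp(-z))
exp(-(-1.08)) = exp(1.08) = 2.9447
1 + 2.9447 = 3.9447
1 / 3.9447 = 0.2535

0.2535


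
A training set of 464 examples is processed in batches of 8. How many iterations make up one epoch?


Iterations per epoch = dataset_size / batch_size
= 464 / 8
= 58

58


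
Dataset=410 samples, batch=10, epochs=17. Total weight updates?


Iterations per epoch = 410 / 10 = 41
Total updates = iterations_per_epoch * epochs
= 41 * 17
= 697

697


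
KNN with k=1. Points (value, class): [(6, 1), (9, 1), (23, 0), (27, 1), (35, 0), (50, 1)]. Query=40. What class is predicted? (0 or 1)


Distances from query 40:
Point 35 (class 0): distance = 5
K=1 nearest neighbors: classes = [0]
Votes for class 1: 0 / 1
Majority vote => class 0

0


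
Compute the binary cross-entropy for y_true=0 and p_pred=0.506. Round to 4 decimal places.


For y=0: Loss = -log(1-p)
= -log(1 - 0.506)
= -log(0.494)
= -(-0.7052)
= 0.7052

0.7052


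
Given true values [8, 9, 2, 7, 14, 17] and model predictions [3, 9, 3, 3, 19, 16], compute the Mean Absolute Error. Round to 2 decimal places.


Absolute errors: [5, 0, 1, 4, 5, 1]
Sum of absolute errors = 16
MAE = 16 / 6 = 2.67

2.67


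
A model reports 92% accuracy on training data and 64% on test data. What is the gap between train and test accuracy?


Gap = train_accuracy - test_accuracy
= 92 - 64
= 28%
This large gap strongly indicates overfitting.

28


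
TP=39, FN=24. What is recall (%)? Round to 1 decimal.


Recall = TP / (TP + FN) * 100
= 39 / (39 + 24)
= 39 / 63
= 0.619
= 61.9%

61.9


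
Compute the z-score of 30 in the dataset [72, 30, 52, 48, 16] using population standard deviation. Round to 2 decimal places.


Mean = (72 + 30 + 52 + 48 + 16) / 5 = 43.6
Variance = sum((x_i - mean)^2) / n = 368.64
Std = sqrt(368.64) = 19.2
Z = (x - mean) / std
= (30 - 43.6) / 19.2
= -13.6 / 19.2
= -0.71

-0.71


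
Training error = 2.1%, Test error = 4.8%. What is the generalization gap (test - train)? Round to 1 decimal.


Generalization gap = test_error - train_error
= 4.8 - 2.1
= 2.7%
A moderate gap.

2.7
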